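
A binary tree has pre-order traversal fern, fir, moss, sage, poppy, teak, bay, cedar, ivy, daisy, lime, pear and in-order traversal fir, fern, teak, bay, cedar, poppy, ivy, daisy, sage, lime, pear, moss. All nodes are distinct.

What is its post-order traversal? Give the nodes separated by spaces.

fir cedar bay teak daisy ivy poppy pear lime sage moss fern

The first element of pre-order is the root; it splits in-order into left and right subtrees.
Root fern: left subtree has 1 node {fir}, right has 10 {teak, bay, cedar, poppy, ivy, daisy, sage, lime, pear, moss}.
  Root moss: left subtree has 9 nodes {teak, bay, cedar, poppy, ivy, daisy, sage, lime, pear}, right has 0 { }.
    Root sage: left subtree has 6 nodes {teak, bay, cedar, poppy, ivy, daisy}, right has 2 {lime, pear}.
      Root poppy: left subtree has 3 nodes {teak, bay, cedar}, right has 2 {ivy, daisy}.
        Root teak: left subtree has 0 nodes { }, right has 2 {bay, cedar}.
          Root bay: left subtree has 0 nodes { }, right has 1 {cedar}.
        Root ivy: left subtree has 0 nodes { }, right has 1 {daisy}.
      Root lime: left subtree has 0 nodes { }, right has 1 {pear}.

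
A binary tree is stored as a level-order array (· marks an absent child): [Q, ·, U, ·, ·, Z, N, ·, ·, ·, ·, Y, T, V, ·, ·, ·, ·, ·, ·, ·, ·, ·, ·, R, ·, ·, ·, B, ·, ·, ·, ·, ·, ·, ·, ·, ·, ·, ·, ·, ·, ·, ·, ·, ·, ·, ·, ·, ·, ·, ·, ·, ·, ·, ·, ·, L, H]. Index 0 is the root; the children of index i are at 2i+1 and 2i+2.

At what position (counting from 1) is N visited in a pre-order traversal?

7

Pre-order visits the node, then its left subtree, then its right subtree.
Visit Q.
At Q: no left child.
At Q: go right to U.
  Visit U.
  At U: go left to Z.
    Visit Z.
    At Z: go left to Y.
      Visit Y.
      At Y: no left child.
      At Y: go right to R.
        R is a leaf — visit R.
    At Z: go right to T.
      T is a leaf — visit T.
  At U: go right to N.
    Visit N.
    At N: go left to V.
      Visit V.
      At V: no left child.
      At V: go right to B.
        Visit B.
        At B: go left to L.
          L is a leaf — visit L.
        At B: go right to H.
          H is a leaf — visit H.
    At N: no right child.
Full pre-order sequence: Q, U, Z, Y, R, T, N, V, B, L, H.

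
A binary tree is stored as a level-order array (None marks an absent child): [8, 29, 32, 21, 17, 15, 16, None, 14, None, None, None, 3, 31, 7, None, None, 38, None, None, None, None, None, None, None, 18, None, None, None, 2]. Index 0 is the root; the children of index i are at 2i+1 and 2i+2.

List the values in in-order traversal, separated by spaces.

In-order visits the left subtree, then the node, then the right subtree.
At 8: go left to 29.
  At 29: go left to 21.
    At 21: no left child.
    Visit 21.
    At 21: go right to 14.
      At 14: go left to 38.
        38 is a leaf — visit 38.
      Visit 14.
      At 14: no right child.
  Visit 29.
  At 29: go right to 17.
    17 is a leaf — visit 17.
Visit 8.
At 8: go right to 32.
  At 32: go left to 15.
    At 15: no left child.
    Visit 15.
    At 15: go right to 3.
      At 3: go left to 18.
        18 is a leaf — visit 18.
      Visit 3.
      At 3: no right child.
  Visit 32.
  At 32: go right to 16.
    At 16: go left to 31.
      31 is a leaf — visit 31.
    Visit 16.
    At 16: go right to 7.
      At 7: go left to 2.
        2 is a leaf — visit 2.
      Visit 7.
      At 7: no right child.

21 38 14 29 17 8 15 18 3 32 31 16 2 7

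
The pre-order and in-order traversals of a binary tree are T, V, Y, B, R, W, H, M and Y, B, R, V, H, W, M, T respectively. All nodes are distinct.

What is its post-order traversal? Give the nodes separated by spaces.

The first element of pre-order is the root; it splits in-order into left and right subtrees.
Root T: left subtree has 7 nodes {Y, B, R, V, H, W, M}, right has 0 { }.
  Root V: left subtree has 3 nodes {Y, B, R}, right has 3 {H, W, M}.
    Root Y: left subtree has 0 nodes { }, right has 2 {B, R}.
      Root B: left subtree has 0 nodes { }, right has 1 {R}.
    Root W: left subtree has 1 node {H}, right has 1 {M}.

R B Y H M W V T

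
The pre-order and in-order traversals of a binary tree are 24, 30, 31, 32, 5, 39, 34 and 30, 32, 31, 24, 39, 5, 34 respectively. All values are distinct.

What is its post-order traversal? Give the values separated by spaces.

32 31 30 39 34 5 24

The first element of pre-order is the root; it splits in-order into left and right subtrees.
Root 24: left subtree has 3 nodes {30, 32, 31}, right has 3 {39, 5, 34}.
  Root 30: left subtree has 0 nodes { }, right has 2 {32, 31}.
    Root 31: left subtree has 1 node {32}, right has 0 { }.
  Root 5: left subtree has 1 node {39}, right has 1 {34}.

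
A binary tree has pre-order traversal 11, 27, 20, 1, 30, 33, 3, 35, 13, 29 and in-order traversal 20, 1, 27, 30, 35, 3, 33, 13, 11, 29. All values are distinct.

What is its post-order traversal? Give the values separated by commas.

The first element of pre-order is the root; it splits in-order into left and right subtrees.
Root 11: left subtree has 8 nodes {20, 1, 27, 30, 35, 3, 33, 13}, right has 1 {29}.
  Root 27: left subtree has 2 nodes {20, 1}, right has 5 {30, 35, 3, 33, 13}.
    Root 20: left subtree has 0 nodes { }, right has 1 {1}.
    Root 30: left subtree has 0 nodes { }, right has 4 {35, 3, 33, 13}.
      Root 33: left subtree has 2 nodes {35, 3}, right has 1 {13}.
        Root 3: left subtree has 1 node {35}, right has 0 { }.

1, 20, 35, 3, 13, 33, 30, 27, 29, 11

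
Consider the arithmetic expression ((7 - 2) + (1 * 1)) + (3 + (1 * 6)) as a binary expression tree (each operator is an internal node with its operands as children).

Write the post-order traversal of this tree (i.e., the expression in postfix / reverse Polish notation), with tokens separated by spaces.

Post-order on an expression tree gives postfix notation: for each operator, emit left operand, right operand, then the operator.

7 2 - 1 1 * + 3 1 6 * + +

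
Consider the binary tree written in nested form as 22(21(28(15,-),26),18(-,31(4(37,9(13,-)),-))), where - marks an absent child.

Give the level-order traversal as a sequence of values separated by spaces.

22 21 18 28 26 31 15 4 37 9 13

Level-order visits nodes level by level from the root, left to right within each level.
Level 0: 22
Level 1: 21, 18
Level 2: 28, 26, 31
Level 3: 15, 4
Level 4: 37, 9
Level 5: 13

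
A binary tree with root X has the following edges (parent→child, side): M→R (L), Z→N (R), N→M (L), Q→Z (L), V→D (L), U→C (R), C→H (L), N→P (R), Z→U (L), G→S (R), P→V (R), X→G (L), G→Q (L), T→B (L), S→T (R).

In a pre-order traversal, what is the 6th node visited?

Pre-order visits the node, then its left subtree, then its right subtree.
Visit X.
At X: go left to G.
  Visit G.
  At G: go left to Q.
    Visit Q.
    At Q: go left to Z.
      Visit Z.
      At Z: go left to U.
        Visit U.
        At U: no left child.
        At U: go right to C.
          Visit C.
          At C: go left to H.
            H is a leaf — visit H.
          At C: no right child.
      At Z: go right to N.
        Visit N.
        At N: go left to M.
          Visit M.
          At M: go left to R.
            R is a leaf — visit R.
          At M: no right child.
        At N: go right to P.
          Visit P.
          At P: no left child.
          At P: go right to V.
            Visit V.
            At V: go left to D.
              D is a leaf — visit D.
            At V: no right child.
    At Q: no right child.
  At G: go right to S.
    Visit S.
    At S: no left child.
    At S: go right to T.
      Visit T.
      At T: go left to B.
        B is a leaf — visit B.
      At T: no right child.
At X: no right child.
Full pre-order sequence: X, G, Q, Z, U, C, H, N, M, R, P, V, D, S, T, B.

C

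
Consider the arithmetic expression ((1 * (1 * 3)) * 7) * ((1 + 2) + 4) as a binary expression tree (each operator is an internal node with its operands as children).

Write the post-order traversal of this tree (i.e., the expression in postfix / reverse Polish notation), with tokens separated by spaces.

Post-order on an expression tree gives postfix notation: for each operator, emit left operand, right operand, then the operator.

1 1 3 * * 7 * 1 2 + 4 + *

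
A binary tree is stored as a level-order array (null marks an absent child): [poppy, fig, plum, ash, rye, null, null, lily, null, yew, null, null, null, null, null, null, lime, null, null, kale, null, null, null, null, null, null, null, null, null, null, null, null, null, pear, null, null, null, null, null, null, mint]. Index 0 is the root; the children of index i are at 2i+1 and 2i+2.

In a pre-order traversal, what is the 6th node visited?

pear

Pre-order visits the node, then its left subtree, then its right subtree.
Visit poppy.
At poppy: go left to fig.
  Visit fig.
  At fig: go left to ash.
    Visit ash.
    At ash: go left to lily.
      Visit lily.
      At lily: no left child.
      At lily: go right to lime.
        Visit lime.
        At lime: go left to pear.
          pear is a leaf — visit pear.
        At lime: no right child.
    At ash: no right child.
  At fig: go right to rye.
    Visit rye.
    At rye: go left to yew.
      Visit yew.
      At yew: go left to kale.
        Visit kale.
        At kale: no left child.
        At kale: go right to mint.
          mint is a leaf — visit mint.
      At yew: no right child.
    At rye: no right child.
At poppy: go right to plum.
  plum is a leaf — visit plum.
Full pre-order sequence: poppy, fig, ash, lily, lime, pear, rye, yew, kale, mint, plum.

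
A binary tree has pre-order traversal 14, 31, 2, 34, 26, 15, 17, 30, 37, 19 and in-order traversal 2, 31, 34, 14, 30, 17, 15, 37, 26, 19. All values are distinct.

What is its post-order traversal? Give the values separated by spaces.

The first element of pre-order is the root; it splits in-order into left and right subtrees.
Root 14: left subtree has 3 nodes {2, 31, 34}, right has 6 {30, 17, 15, 37, 26, 19}.
  Root 31: left subtree has 1 node {2}, right has 1 {34}.
  Root 26: left subtree has 4 nodes {30, 17, 15, 37}, right has 1 {19}.
    Root 15: left subtree has 2 nodes {30, 17}, right has 1 {37}.
      Root 17: left subtree has 1 node {30}, right has 0 { }.

2 34 31 30 17 37 15 19 26 14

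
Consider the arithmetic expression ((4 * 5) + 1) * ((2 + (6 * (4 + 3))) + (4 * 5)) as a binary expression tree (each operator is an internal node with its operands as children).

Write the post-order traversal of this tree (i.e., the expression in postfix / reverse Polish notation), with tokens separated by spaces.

Post-order on an expression tree gives postfix notation: for each operator, emit left operand, right operand, then the operator.

4 5 * 1 + 2 6 4 3 + * + 4 5 * + *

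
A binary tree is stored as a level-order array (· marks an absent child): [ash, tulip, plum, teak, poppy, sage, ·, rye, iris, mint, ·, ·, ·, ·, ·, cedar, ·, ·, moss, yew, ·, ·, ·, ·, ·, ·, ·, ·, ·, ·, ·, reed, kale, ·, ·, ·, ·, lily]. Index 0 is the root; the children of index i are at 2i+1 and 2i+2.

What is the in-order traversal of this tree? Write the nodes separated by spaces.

reed cedar kale rye teak iris lily moss tulip yew mint poppy ash sage plum

In-order visits the left subtree, then the node, then the right subtree.
At ash: go left to tulip.
  At tulip: go left to teak.
    At teak: go left to rye.
      At rye: go left to cedar.
        At cedar: go left to reed.
          reed is a leaf — visit reed.
        Visit cedar.
        At cedar: go right to kale.
          kale is a leaf — visit kale.
      Visit rye.
      At rye: no right child.
    Visit teak.
    At teak: go right to iris.
      At iris: no left child.
      Visit iris.
      At iris: go right to moss.
        At moss: go left to lily.
          lily is a leaf — visit lily.
        Visit moss.
        At moss: no right child.
  Visit tulip.
  At tulip: go right to poppy.
    At poppy: go left to mint.
      At mint: go left to yew.
        yew is a leaf — visit yew.
      Visit mint.
      At mint: no right child.
    Visit poppy.
    At poppy: no right child.
Visit ash.
At ash: go right to plum.
  At plum: go left to sage.
    sage is a leaf — visit sage.
  Visit plum.
  At plum: no right child.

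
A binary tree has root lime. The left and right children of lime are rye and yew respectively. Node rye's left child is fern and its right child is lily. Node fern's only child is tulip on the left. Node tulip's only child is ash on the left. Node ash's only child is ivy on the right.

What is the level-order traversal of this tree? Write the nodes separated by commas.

lime, rye, yew, fern, lily, tulip, ash, ivy

Level-order visits nodes level by level from the root, left to right within each level.
Level 0: lime
Level 1: rye, yew
Level 2: fern, lily
Level 3: tulip
Level 4: ash
Level 5: ivy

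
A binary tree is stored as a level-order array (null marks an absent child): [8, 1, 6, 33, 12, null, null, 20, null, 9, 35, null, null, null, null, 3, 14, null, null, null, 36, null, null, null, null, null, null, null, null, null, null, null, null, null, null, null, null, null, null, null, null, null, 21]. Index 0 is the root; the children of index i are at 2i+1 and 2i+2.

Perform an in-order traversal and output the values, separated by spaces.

3 20 14 33 1 9 36 21 12 35 8 6

In-order visits the left subtree, then the node, then the right subtree.
At 8: go left to 1.
  At 1: go left to 33.
    At 33: go left to 20.
      At 20: go left to 3.
        3 is a leaf — visit 3.
      Visit 20.
      At 20: go right to 14.
        14 is a leaf — visit 14.
    Visit 33.
    At 33: no right child.
  Visit 1.
  At 1: go right to 12.
    At 12: go left to 9.
      At 9: no left child.
      Visit 9.
      At 9: go right to 36.
        At 36: no left child.
        Visit 36.
        At 36: go right to 21.
          21 is a leaf — visit 21.
    Visit 12.
    At 12: go right to 35.
      35 is a leaf — visit 35.
Visit 8.
At 8: go right to 6.
  6 is a leaf — visit 6.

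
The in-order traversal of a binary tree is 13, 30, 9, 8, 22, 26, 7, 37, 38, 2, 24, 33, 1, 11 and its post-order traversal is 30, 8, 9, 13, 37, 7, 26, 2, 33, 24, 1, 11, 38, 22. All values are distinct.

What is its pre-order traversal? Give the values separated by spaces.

The last element of post-order is the root; it splits in-order into left and right subtrees.
Root 22: left subtree has 4 nodes {13, 30, 9, 8}, right has 9 {26, 7, 37, 38, 2, 24, 33, 1, 11}.
  Root 13: left subtree has 0 nodes { }, right has 3 {30, 9, 8}.
    Root 9: left subtree has 1 node {30}, right has 1 {8}.
  Root 38: left subtree has 3 nodes {26, 7, 37}, right has 5 {2, 24, 33, 1, 11}.
    Root 26: left subtree has 0 nodes { }, right has 2 {7, 37}.
      Root 7: left subtree has 0 nodes { }, right has 1 {37}.
    Root 11: left subtree has 4 nodes {2, 24, 33, 1}, right has 0 { }.
      Root 1: left subtree has 3 nodes {2, 24, 33}, right has 0 { }.
        Root 24: left subtree has 1 node {2}, right has 1 {33}.

22 13 9 30 8 38 26 7 37 11 1 24 2 33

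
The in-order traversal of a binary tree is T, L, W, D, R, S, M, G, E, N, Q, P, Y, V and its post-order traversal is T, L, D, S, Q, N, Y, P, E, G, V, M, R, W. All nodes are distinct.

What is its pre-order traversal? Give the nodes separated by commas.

The last element of post-order is the root; it splits in-order into left and right subtrees.
Root W: left subtree has 2 nodes {T, L}, right has 11 {D, R, S, M, G, E, N, Q, P, Y, V}.
  Root L: left subtree has 1 node {T}, right has 0 { }.
  Root R: left subtree has 1 node {D}, right has 9 {S, M, G, E, N, Q, P, Y, V}.
    Root M: left subtree has 1 node {S}, right has 7 {G, E, N, Q, P, Y, V}.
      Root V: left subtree has 6 nodes {G, E, N, Q, P, Y}, right has 0 { }.
        Root G: left subtree has 0 nodes { }, right has 5 {E, N, Q, P, Y}.
          Root E: left subtree has 0 nodes { }, right has 4 {N, Q, P, Y}.
            Root P: left subtree has 2 nodes {N, Q}, right has 1 {Y}.
              Root N: left subtree has 0 nodes { }, right has 1 {Q}.

W, L, T, R, D, M, S, V, G, E, P, N, Q, Y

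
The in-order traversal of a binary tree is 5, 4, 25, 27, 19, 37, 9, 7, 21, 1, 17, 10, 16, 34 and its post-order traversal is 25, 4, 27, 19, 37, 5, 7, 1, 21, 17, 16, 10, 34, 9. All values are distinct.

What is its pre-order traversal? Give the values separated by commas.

The last element of post-order is the root; it splits in-order into left and right subtrees.
Root 9: left subtree has 6 nodes {5, 4, 25, 27, 19, 37}, right has 7 {7, 21, 1, 17, 10, 16, 34}.
  Root 5: left subtree has 0 nodes { }, right has 5 {4, 25, 27, 19, 37}.
    Root 37: left subtree has 4 nodes {4, 25, 27, 19}, right has 0 { }.
      Root 19: left subtree has 3 nodes {4, 25, 27}, right has 0 { }.
        Root 27: left subtree has 2 nodes {4, 25}, right has 0 { }.
          Root 4: left subtree has 0 nodes { }, right has 1 {25}.
  Root 34: left subtree has 6 nodes {7, 21, 1, 17, 10, 16}, right has 0 { }.
    Root 10: left subtree has 4 nodes {7, 21, 1, 17}, right has 1 {16}.
      Root 17: left subtree has 3 nodes {7, 21, 1}, right has 0 { }.
        Root 21: left subtree has 1 node {7}, right has 1 {1}.

9, 5, 37, 19, 27, 4, 25, 34, 10, 17, 21, 7, 1, 16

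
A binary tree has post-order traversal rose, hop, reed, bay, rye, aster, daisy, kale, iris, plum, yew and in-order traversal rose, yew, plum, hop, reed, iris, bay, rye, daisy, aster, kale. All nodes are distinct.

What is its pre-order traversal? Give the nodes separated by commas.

The last element of post-order is the root; it splits in-order into left and right subtrees.
Root yew: left subtree has 1 node {rose}, right has 9 {plum, hop, reed, iris, bay, rye, daisy, aster, kale}.
  Root plum: left subtree has 0 nodes { }, right has 8 {hop, reed, iris, bay, rye, daisy, aster, kale}.
    Root iris: left subtree has 2 nodes {hop, reed}, right has 5 {bay, rye, daisy, aster, kale}.
      Root reed: left subtree has 1 node {hop}, right has 0 { }.
      Root kale: left subtree has 4 nodes {bay, rye, daisy, aster}, right has 0 { }.
        Root daisy: left subtree has 2 nodes {bay, rye}, right has 1 {aster}.
          Root rye: left subtree has 1 node {bay}, right has 0 { }.

yew, rose, plum, iris, reed, hop, kale, daisy, rye, bay, aster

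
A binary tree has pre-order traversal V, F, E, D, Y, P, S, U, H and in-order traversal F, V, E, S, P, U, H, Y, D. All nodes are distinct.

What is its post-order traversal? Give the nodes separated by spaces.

The first element of pre-order is the root; it splits in-order into left and right subtrees.
Root V: left subtree has 1 node {F}, right has 7 {E, S, P, U, H, Y, D}.
  Root E: left subtree has 0 nodes { }, right has 6 {S, P, U, H, Y, D}.
    Root D: left subtree has 5 nodes {S, P, U, H, Y}, right has 0 { }.
      Root Y: left subtree has 4 nodes {S, P, U, H}, right has 0 { }.
        Root P: left subtree has 1 node {S}, right has 2 {U, H}.
          Root U: left subtree has 0 nodes { }, right has 1 {H}.

F S H U P Y D E V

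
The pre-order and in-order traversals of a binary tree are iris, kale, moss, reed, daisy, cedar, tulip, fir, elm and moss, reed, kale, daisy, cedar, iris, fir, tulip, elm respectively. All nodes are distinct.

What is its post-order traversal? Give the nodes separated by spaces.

reed moss cedar daisy kale fir elm tulip iris

The first element of pre-order is the root; it splits in-order into left and right subtrees.
Root iris: left subtree has 5 nodes {moss, reed, kale, daisy, cedar}, right has 3 {fir, tulip, elm}.
  Root kale: left subtree has 2 nodes {moss, reed}, right has 2 {daisy, cedar}.
    Root moss: left subtree has 0 nodes { }, right has 1 {reed}.
    Root daisy: left subtree has 0 nodes { }, right has 1 {cedar}.
  Root tulip: left subtree has 1 node {fir}, right has 1 {elm}.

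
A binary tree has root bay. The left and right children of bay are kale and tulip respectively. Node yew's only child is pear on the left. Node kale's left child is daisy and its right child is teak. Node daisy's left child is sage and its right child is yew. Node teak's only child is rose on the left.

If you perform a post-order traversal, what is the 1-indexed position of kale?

Post-order visits the left subtree, then the right subtree, then the node.
At bay: go left to kale.
  At kale: go left to daisy.
    At daisy: go left to sage.
      sage is a leaf — visit sage.
    At daisy: go right to yew.
      At yew: go left to pear.
        pear is a leaf — visit pear.
      At yew: no right child.
      Visit yew.
    Visit daisy.
  At kale: go right to teak.
    At teak: go left to rose.
      rose is a leaf — visit rose.
    At teak: no right child.
    Visit teak.
  Visit kale.
At bay: go right to tulip.
  tulip is a leaf — visit tulip.
Visit bay.
Full post-order sequence: sage, pear, yew, daisy, rose, teak, kale, tulip, bay.

7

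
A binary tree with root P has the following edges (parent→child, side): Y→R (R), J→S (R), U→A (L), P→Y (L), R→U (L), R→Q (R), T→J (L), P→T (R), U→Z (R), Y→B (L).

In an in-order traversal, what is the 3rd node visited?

A

In-order visits the left subtree, then the node, then the right subtree.
At P: go left to Y.
  At Y: go left to B.
    B is a leaf — visit B.
  Visit Y.
  At Y: go right to R.
    At R: go left to U.
      At U: go left to A.
        A is a leaf — visit A.
      Visit U.
      At U: go right to Z.
        Z is a leaf — visit Z.
    Visit R.
    At R: go right to Q.
      Q is a leaf — visit Q.
Visit P.
At P: go right to T.
  At T: go left to J.
    At J: no left child.
    Visit J.
    At J: go right to S.
      S is a leaf — visit S.
  Visit T.
  At T: no right child.
Full in-order sequence: B, Y, A, U, Z, R, Q, P, J, S, T.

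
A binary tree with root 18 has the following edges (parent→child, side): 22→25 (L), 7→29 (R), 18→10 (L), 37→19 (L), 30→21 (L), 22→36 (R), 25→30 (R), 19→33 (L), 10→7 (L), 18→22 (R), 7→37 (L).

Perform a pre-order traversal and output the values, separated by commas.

18, 10, 7, 37, 19, 33, 29, 22, 25, 30, 21, 36

Pre-order visits the node, then its left subtree, then its right subtree.
Visit 18.
At 18: go left to 10.
  Visit 10.
  At 10: go left to 7.
    Visit 7.
    At 7: go left to 37.
      Visit 37.
      At 37: go left to 19.
        Visit 19.
        At 19: go left to 33.
          33 is a leaf — visit 33.
        At 19: no right child.
      At 37: no right child.
    At 7: go right to 29.
      29 is a leaf — visit 29.
  At 10: no right child.
At 18: go right to 22.
  Visit 22.
  At 22: go left to 25.
    Visit 25.
    At 25: no left child.
    At 25: go right to 30.
      Visit 30.
      At 30: go left to 21.
        21 is a leaf — visit 21.
      At 30: no right child.
  At 22: go right to 36.
    36 is a leaf — visit 36.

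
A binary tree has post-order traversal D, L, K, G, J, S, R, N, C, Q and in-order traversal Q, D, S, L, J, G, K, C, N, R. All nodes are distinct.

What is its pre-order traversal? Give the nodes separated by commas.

Q, C, S, D, J, L, G, K, N, R

The last element of post-order is the root; it splits in-order into left and right subtrees.
Root Q: left subtree has 0 nodes { }, right has 9 {D, S, L, J, G, K, C, N, R}.
  Root C: left subtree has 6 nodes {D, S, L, J, G, K}, right has 2 {N, R}.
    Root S: left subtree has 1 node {D}, right has 4 {L, J, G, K}.
      Root J: left subtree has 1 node {L}, right has 2 {G, K}.
        Root G: left subtree has 0 nodes { }, right has 1 {K}.
    Root N: left subtree has 0 nodes { }, right has 1 {R}.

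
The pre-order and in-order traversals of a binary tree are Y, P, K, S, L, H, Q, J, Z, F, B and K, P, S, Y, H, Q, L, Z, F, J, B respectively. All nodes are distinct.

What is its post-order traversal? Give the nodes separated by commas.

K, S, P, Q, H, F, Z, B, J, L, Y

The first element of pre-order is the root; it splits in-order into left and right subtrees.
Root Y: left subtree has 3 nodes {K, P, S}, right has 7 {H, Q, L, Z, F, J, B}.
  Root P: left subtree has 1 node {K}, right has 1 {S}.
  Root L: left subtree has 2 nodes {H, Q}, right has 4 {Z, F, J, B}.
    Root H: left subtree has 0 nodes { }, right has 1 {Q}.
    Root J: left subtree has 2 nodes {Z, F}, right has 1 {B}.
      Root Z: left subtree has 0 nodes { }, right has 1 {F}.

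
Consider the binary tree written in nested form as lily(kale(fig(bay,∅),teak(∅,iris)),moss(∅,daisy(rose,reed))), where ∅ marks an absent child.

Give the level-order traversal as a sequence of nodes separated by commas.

lily, kale, moss, fig, teak, daisy, bay, iris, rose, reed

Level-order visits nodes level by level from the root, left to right within each level.
Level 0: lily
Level 1: kale, moss
Level 2: fig, teak, daisy
Level 3: bay, iris, rose, reed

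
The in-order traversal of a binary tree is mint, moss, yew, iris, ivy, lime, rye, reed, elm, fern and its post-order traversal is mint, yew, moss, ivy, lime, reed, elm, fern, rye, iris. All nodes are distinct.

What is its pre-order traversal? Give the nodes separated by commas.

The last element of post-order is the root; it splits in-order into left and right subtrees.
Root iris: left subtree has 3 nodes {mint, moss, yew}, right has 6 {ivy, lime, rye, reed, elm, fern}.
  Root moss: left subtree has 1 node {mint}, right has 1 {yew}.
  Root rye: left subtree has 2 nodes {ivy, lime}, right has 3 {reed, elm, fern}.
    Root lime: left subtree has 1 node {ivy}, right has 0 { }.
    Root fern: left subtree has 2 nodes {reed, elm}, right has 0 { }.
      Root elm: left subtree has 1 node {reed}, right has 0 { }.

iris, moss, mint, yew, rye, lime, ivy, fern, elm, reed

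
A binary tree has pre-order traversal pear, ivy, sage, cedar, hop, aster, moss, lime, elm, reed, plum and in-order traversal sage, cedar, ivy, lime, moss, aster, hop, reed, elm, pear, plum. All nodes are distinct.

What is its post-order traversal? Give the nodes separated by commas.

The first element of pre-order is the root; it splits in-order into left and right subtrees.
Root pear: left subtree has 9 nodes {sage, cedar, ivy, lime, moss, aster, hop, reed, elm}, right has 1 {plum}.
  Root ivy: left subtree has 2 nodes {sage, cedar}, right has 6 {lime, moss, aster, hop, reed, elm}.
    Root sage: left subtree has 0 nodes { }, right has 1 {cedar}.
    Root hop: left subtree has 3 nodes {lime, moss, aster}, right has 2 {reed, elm}.
      Root aster: left subtree has 2 nodes {lime, moss}, right has 0 { }.
        Root moss: left subtree has 1 node {lime}, right has 0 { }.
      Root elm: left subtree has 1 node {reed}, right has 0 { }.

cedar, sage, lime, moss, aster, reed, elm, hop, ivy, plum, pear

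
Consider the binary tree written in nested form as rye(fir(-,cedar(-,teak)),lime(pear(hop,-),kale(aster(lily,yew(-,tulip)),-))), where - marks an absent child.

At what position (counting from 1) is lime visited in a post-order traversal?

11

Post-order visits the left subtree, then the right subtree, then the node.
At rye: go left to fir.
  At fir: no left child.
  At fir: go right to cedar.
    At cedar: no left child.
    At cedar: go right to teak.
      teak is a leaf — visit teak.
    Visit cedar.
  Visit fir.
At rye: go right to lime.
  At lime: go left to pear.
    At pear: go left to hop.
      hop is a leaf — visit hop.
    At pear: no right child.
    Visit pear.
  At lime: go right to kale.
    At kale: go left to aster.
      At aster: go left to lily.
        lily is a leaf — visit lily.
      At aster: go right to yew.
        At yew: no left child.
        At yew: go right to tulip.
          tulip is a leaf — visit tulip.
        Visit yew.
      Visit aster.
    At kale: no right child.
    Visit kale.
  Visit lime.
Visit rye.
Full post-order sequence: teak, cedar, fir, hop, pear, lily, tulip, yew, aster, kale, lime, rye.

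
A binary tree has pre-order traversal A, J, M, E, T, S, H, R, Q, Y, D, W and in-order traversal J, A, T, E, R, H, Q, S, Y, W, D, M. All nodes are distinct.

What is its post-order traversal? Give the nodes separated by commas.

The first element of pre-order is the root; it splits in-order into left and right subtrees.
Root A: left subtree has 1 node {J}, right has 10 {T, E, R, H, Q, S, Y, W, D, M}.
  Root M: left subtree has 9 nodes {T, E, R, H, Q, S, Y, W, D}, right has 0 { }.
    Root E: left subtree has 1 node {T}, right has 7 {R, H, Q, S, Y, W, D}.
      Root S: left subtree has 3 nodes {R, H, Q}, right has 3 {Y, W, D}.
        Root H: left subtree has 1 node {R}, right has 1 {Q}.
        Root Y: left subtree has 0 nodes { }, right has 2 {W, D}.
          Root D: left subtree has 1 node {W}, right has 0 { }.

J, T, R, Q, H, W, D, Y, S, E, M, A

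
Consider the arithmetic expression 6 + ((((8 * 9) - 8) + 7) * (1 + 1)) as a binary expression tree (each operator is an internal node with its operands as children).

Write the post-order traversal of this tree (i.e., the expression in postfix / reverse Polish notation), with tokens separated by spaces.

Post-order on an expression tree gives postfix notation: for each operator, emit left operand, right operand, then the operator.

6 8 9 * 8 - 7 + 1 1 + * +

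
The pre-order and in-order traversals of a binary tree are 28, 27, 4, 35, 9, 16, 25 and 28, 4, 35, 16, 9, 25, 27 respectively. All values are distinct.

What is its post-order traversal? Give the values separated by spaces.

16 25 9 35 4 27 28

The first element of pre-order is the root; it splits in-order into left and right subtrees.
Root 28: left subtree has 0 nodes { }, right has 6 {4, 35, 16, 9, 25, 27}.
  Root 27: left subtree has 5 nodes {4, 35, 16, 9, 25}, right has 0 { }.
    Root 4: left subtree has 0 nodes { }, right has 4 {35, 16, 9, 25}.
      Root 35: left subtree has 0 nodes { }, right has 3 {16, 9, 25}.
        Root 9: left subtree has 1 node {16}, right has 1 {25}.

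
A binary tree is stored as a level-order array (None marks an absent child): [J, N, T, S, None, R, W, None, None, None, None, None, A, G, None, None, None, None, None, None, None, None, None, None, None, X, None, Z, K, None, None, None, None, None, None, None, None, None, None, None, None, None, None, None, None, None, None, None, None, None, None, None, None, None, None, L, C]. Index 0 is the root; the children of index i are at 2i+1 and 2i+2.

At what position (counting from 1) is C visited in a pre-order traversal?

Pre-order visits the node, then its left subtree, then its right subtree.
Visit J.
At J: go left to N.
  Visit N.
  At N: go left to S.
    S is a leaf — visit S.
  At N: no right child.
At J: go right to T.
  Visit T.
  At T: go left to R.
    Visit R.
    At R: no left child.
    At R: go right to A.
      Visit A.
      At A: go left to X.
        X is a leaf — visit X.
      At A: no right child.
  At T: go right to W.
    Visit W.
    At W: go left to G.
      Visit G.
      At G: go left to Z.
        Visit Z.
        At Z: go left to L.
          L is a leaf — visit L.
        At Z: go right to C.
          C is a leaf — visit C.
      At G: go right to K.
        K is a leaf — visit K.
    At W: no right child.
Full pre-order sequence: J, N, S, T, R, A, X, W, G, Z, L, C, K.

12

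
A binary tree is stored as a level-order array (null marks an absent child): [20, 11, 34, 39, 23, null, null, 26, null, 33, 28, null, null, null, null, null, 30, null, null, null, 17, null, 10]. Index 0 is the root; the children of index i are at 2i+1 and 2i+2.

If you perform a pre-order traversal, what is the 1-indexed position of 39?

Pre-order visits the node, then its left subtree, then its right subtree.
Visit 20.
At 20: go left to 11.
  Visit 11.
  At 11: go left to 39.
    Visit 39.
    At 39: go left to 26.
      Visit 26.
      At 26: no left child.
      At 26: go right to 30.
        30 is a leaf — visit 30.
    At 39: no right child.
  At 11: go right to 23.
    Visit 23.
    At 23: go left to 33.
      Visit 33.
      At 33: no left child.
      At 33: go right to 17.
        17 is a leaf — visit 17.
    At 23: go right to 28.
      Visit 28.
      At 28: no left child.
      At 28: go right to 10.
        10 is a leaf — visit 10.
At 20: go right to 34.
  34 is a leaf — visit 34.
Full pre-order sequence: 20, 11, 39, 26, 30, 23, 33, 17, 28, 10, 34.

3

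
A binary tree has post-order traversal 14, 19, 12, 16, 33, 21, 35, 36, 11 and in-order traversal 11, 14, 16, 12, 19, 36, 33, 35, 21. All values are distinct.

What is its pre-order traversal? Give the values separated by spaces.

The last element of post-order is the root; it splits in-order into left and right subtrees.
Root 11: left subtree has 0 nodes { }, right has 8 {14, 16, 12, 19, 36, 33, 35, 21}.
  Root 36: left subtree has 4 nodes {14, 16, 12, 19}, right has 3 {33, 35, 21}.
    Root 16: left subtree has 1 node {14}, right has 2 {12, 19}.
      Root 12: left subtree has 0 nodes { }, right has 1 {19}.
    Root 35: left subtree has 1 node {33}, right has 1 {21}.

11 36 16 14 12 19 35 33 21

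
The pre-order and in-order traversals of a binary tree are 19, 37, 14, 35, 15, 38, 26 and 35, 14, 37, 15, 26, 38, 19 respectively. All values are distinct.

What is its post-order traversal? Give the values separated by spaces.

The first element of pre-order is the root; it splits in-order into left and right subtrees.
Root 19: left subtree has 6 nodes {35, 14, 37, 15, 26, 38}, right has 0 { }.
  Root 37: left subtree has 2 nodes {35, 14}, right has 3 {15, 26, 38}.
    Root 14: left subtree has 1 node {35}, right has 0 { }.
    Root 15: left subtree has 0 nodes { }, right has 2 {26, 38}.
      Root 38: left subtree has 1 node {26}, right has 0 { }.

35 14 26 38 15 37 19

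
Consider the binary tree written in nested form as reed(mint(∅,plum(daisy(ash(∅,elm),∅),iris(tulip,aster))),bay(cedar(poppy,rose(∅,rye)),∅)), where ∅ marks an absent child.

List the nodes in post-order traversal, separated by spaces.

Post-order visits the left subtree, then the right subtree, then the node.
At reed: go left to mint.
  At mint: no left child.
  At mint: go right to plum.
    At plum: go left to daisy.
      At daisy: go left to ash.
        At ash: no left child.
        At ash: go right to elm.
          elm is a leaf — visit elm.
        Visit ash.
      At daisy: no right child.
      Visit daisy.
    At plum: go right to iris.
      At iris: go left to tulip.
        tulip is a leaf — visit tulip.
      At iris: go right to aster.
        aster is a leaf — visit aster.
      Visit iris.
    Visit plum.
  Visit mint.
At reed: go right to bay.
  At bay: go left to cedar.
    At cedar: go left to poppy.
      poppy is a leaf — visit poppy.
    At cedar: go right to rose.
      At rose: no left child.
      At rose: go right to rye.
        rye is a leaf — visit rye.
      Visit rose.
    Visit cedar.
  At bay: no right child.
  Visit bay.
Visit reed.

elm ash daisy tulip aster iris plum mint poppy rye rose cedar bay reed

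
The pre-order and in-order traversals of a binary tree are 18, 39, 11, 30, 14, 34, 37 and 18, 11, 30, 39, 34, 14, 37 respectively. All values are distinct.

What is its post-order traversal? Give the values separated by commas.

30, 11, 34, 37, 14, 39, 18

The first element of pre-order is the root; it splits in-order into left and right subtrees.
Root 18: left subtree has 0 nodes { }, right has 6 {11, 30, 39, 34, 14, 37}.
  Root 39: left subtree has 2 nodes {11, 30}, right has 3 {34, 14, 37}.
    Root 11: left subtree has 0 nodes { }, right has 1 {30}.
    Root 14: left subtree has 1 node {34}, right has 1 {37}.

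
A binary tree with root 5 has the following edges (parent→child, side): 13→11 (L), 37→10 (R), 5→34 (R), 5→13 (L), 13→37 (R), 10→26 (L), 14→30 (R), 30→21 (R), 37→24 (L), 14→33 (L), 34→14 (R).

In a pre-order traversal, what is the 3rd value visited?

Pre-order visits the node, then its left subtree, then its right subtree.
Visit 5.
At 5: go left to 13.
  Visit 13.
  At 13: go left to 11.
    11 is a leaf — visit 11.
  At 13: go right to 37.
    Visit 37.
    At 37: go left to 24.
      24 is a leaf — visit 24.
    At 37: go right to 10.
      Visit 10.
      At 10: go left to 26.
        26 is a leaf — visit 26.
      At 10: no right child.
At 5: go right to 34.
  Visit 34.
  At 34: no left child.
  At 34: go right to 14.
    Visit 14.
    At 14: go left to 33.
      33 is a leaf — visit 33.
    At 14: go right to 30.
      Visit 30.
      At 30: no left child.
      At 30: go right to 21.
        21 is a leaf — visit 21.
Full pre-order sequence: 5, 13, 11, 37, 24, 10, 26, 34, 14, 33, 30, 21.

11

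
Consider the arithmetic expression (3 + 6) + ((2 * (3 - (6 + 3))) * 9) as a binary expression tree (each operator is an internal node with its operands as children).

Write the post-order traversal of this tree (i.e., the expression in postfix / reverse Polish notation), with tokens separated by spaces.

3 6 + 2 3 6 3 + - * 9 * +

Post-order on an expression tree gives postfix notation: for each operator, emit left operand, right operand, then the operator.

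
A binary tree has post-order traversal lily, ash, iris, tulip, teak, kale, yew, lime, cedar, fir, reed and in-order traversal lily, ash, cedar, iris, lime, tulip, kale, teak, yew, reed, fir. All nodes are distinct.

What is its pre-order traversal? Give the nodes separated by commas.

The last element of post-order is the root; it splits in-order into left and right subtrees.
Root reed: left subtree has 9 nodes {lily, ash, cedar, iris, lime, tulip, kale, teak, yew}, right has 1 {fir}.
  Root cedar: left subtree has 2 nodes {lily, ash}, right has 6 {iris, lime, tulip, kale, teak, yew}.
    Root ash: left subtree has 1 node {lily}, right has 0 { }.
    Root lime: left subtree has 1 node {iris}, right has 4 {tulip, kale, teak, yew}.
      Root yew: left subtree has 3 nodes {tulip, kale, teak}, right has 0 { }.
        Root kale: left subtree has 1 node {tulip}, right has 1 {teak}.

reed, cedar, ash, lily, lime, iris, yew, kale, tulip, teak, fir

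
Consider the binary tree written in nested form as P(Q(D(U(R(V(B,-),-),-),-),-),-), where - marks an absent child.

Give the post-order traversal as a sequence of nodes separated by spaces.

B V R U D Q P

Post-order visits the left subtree, then the right subtree, then the node.
At P: go left to Q.
  At Q: go left to D.
    At D: go left to U.
      At U: go left to R.
        At R: go left to V.
          At V: go left to B.
            B is a leaf — visit B.
          At V: no right child.
          Visit V.
        At R: no right child.
        Visit R.
      At U: no right child.
      Visit U.
    At D: no right child.
    Visit D.
  At Q: no right child.
  Visit Q.
At P: no right child.
Visit P.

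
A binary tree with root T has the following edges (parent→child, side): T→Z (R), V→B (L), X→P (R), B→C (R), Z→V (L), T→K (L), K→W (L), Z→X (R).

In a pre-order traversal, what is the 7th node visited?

C

Pre-order visits the node, then its left subtree, then its right subtree.
Visit T.
At T: go left to K.
  Visit K.
  At K: go left to W.
    W is a leaf — visit W.
  At K: no right child.
At T: go right to Z.
  Visit Z.
  At Z: go left to V.
    Visit V.
    At V: go left to B.
      Visit B.
      At B: no left child.
      At B: go right to C.
        C is a leaf — visit C.
    At V: no right child.
  At Z: go right to X.
    Visit X.
    At X: no left child.
    At X: go right to P.
      P is a leaf — visit P.
Full pre-order sequence: T, K, W, Z, V, B, C, X, P.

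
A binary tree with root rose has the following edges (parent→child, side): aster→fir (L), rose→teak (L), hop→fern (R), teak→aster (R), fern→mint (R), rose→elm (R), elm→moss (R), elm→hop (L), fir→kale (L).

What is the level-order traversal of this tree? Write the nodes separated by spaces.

rose teak elm aster hop moss fir fern kale mint

Level-order visits nodes level by level from the root, left to right within each level.
Level 0: rose
Level 1: teak, elm
Level 2: aster, hop, moss
Level 3: fir, fern
Level 4: kale, mint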